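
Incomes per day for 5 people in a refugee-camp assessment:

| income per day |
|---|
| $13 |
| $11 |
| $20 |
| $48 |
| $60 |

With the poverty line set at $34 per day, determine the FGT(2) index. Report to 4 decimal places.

Poor units: $11, $13, $20 (q = 3 of N = 5).
Relative gaps: (34−11)/34 = 0.6765; (34−13)/34 = 0.6176; (34−20)/34 = 0.4118.
Squared: 0.4576; 0.3815; 0.1696.
Sum = 1.008651; P₂ = 1.008651 / 5 = 0.2017.

0.2017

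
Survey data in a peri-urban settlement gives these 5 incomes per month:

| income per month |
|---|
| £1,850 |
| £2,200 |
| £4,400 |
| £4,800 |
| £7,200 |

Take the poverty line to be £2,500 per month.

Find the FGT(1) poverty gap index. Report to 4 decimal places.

0.0760

Poor units: £1,850, £2,200 (q = 2 of N = 5).
Relative gaps: (2500−1850)/2500 = 0.2600; (2500−2200)/2500 = 0.1200.
Sum of shortfalls = 0.380000; P₁ averages over all N: 0.380000 / 5 = 0.0760.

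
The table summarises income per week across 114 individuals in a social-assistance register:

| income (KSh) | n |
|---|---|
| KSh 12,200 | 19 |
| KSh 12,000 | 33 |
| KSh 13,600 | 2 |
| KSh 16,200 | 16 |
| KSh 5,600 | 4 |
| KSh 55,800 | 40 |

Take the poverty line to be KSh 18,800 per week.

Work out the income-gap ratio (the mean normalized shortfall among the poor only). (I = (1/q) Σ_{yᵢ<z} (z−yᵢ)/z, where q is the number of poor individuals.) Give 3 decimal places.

0.327

Below z: 4×KSh 5,600, 33×KSh 12,000, 19×KSh 12,200, 2×KSh 13,600, 16×KSh 16,200 (q = 74 of N = 114).
Relative gaps: 0.7021 (×4), 0.3617 (×33), 0.3511 (×19), 0.2766 (×2), 0.1383 (×16); sum = 24.180851.
I averages over the q = 74 poor units only: 24.180851 / 74 = 0.327.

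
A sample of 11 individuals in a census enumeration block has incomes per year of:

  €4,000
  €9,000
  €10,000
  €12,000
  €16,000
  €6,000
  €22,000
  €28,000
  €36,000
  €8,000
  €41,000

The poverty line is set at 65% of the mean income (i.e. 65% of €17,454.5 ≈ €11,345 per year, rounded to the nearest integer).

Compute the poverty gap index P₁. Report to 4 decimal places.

0.1581

Below the line: €4,000, €6,000, €8,000, €9,000, €10,000 (q = 5 of N = 11).
Relative gaps: (11345−4000)/11345 = 0.6474; (11345−6000)/11345 = 0.4711; (11345−8000)/11345 = 0.2948; (11345−9000)/11345 = 0.2067; (11345−10000)/11345 = 0.1186.
Sum of shortfalls = 1.738651; P₁ averages over all N: 1.738651 / 11 = 0.1581.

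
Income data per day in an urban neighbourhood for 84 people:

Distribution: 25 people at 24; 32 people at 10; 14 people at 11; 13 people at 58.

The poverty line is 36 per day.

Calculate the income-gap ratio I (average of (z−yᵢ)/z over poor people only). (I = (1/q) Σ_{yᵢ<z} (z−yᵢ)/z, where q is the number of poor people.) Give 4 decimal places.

0.5798

Incomes under z: 32×10, 14×11, 25×24 (q = 71 of N = 84).
Shortfall ratios (z−y)/z: 0.7222 (×32), 0.6944 (×14), 0.3333 (×25); sum = 41.166667.
I averages over the q = 71 poor units only: 41.166667 / 71 = 0.5798.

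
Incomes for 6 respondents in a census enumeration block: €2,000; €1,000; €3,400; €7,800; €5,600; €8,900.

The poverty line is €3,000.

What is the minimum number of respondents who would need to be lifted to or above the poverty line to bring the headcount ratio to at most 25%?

1

Currently q = 2 of N = 6 are below the line (H = 0.333).
A headcount ratio of at most 25% allows at most ⌊0.25 × 6⌋ = 1 poor respondents.
So at least 2 − 1 = 1 must be lifted.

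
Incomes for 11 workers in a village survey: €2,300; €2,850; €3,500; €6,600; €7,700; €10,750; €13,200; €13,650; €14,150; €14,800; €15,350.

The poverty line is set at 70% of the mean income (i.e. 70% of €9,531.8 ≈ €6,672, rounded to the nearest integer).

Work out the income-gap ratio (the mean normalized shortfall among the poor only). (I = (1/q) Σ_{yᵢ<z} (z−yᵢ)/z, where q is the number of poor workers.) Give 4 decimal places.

Poor units: €2,300, €2,850, €3,500, €6,600 (q = 4 of N = 11).
Relative gaps: 0.6553, 0.5728, 0.4754, 0.0108; sum = 1.714329.
The income-gap ratio divides by q (the poor only): 1.714329 / 4 = 0.4286.

0.4286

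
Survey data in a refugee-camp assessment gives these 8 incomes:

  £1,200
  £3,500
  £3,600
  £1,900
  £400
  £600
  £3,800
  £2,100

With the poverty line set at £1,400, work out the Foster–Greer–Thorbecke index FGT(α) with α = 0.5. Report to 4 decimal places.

0.2474

Below the line: £400, £600, £1,200 (q = 3 of N = 8).
Shortfall ratios: (1400−400)/1400 = 0.7143; (1400−600)/1400 = 0.5714; (1400−1200)/1400 = 0.1429.
Raised to α = 0.5: 0.84515; 0.75593; 0.37796.
Sum = 1.979048; FGT(0.5) = 1.979048 / 8 = 0.2474.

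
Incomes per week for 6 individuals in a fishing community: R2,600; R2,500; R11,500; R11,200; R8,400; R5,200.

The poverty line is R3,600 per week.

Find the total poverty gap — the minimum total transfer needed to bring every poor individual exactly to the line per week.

Below z: R2,500, R2,600 (q = 2 of N = 6).
Individual gaps: 3600−2500 = 1100; 3600−2600 = 1000.
Aggregate gap = R2,100.

R2,100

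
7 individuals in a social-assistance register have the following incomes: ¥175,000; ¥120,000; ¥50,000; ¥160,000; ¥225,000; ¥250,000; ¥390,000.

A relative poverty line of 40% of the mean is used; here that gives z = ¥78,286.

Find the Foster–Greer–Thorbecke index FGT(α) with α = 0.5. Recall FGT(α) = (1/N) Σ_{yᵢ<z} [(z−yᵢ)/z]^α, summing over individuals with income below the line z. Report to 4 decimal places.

0.0859

Below z: ¥50,000 (q = 1 of N = 7).
Relative gaps: (78286−50000)/78286 = 0.3613.
Raised to α = 0.5: 0.60110.
Sum = 0.601096; FGT(0.5) = 0.601096 / 7 = 0.0859.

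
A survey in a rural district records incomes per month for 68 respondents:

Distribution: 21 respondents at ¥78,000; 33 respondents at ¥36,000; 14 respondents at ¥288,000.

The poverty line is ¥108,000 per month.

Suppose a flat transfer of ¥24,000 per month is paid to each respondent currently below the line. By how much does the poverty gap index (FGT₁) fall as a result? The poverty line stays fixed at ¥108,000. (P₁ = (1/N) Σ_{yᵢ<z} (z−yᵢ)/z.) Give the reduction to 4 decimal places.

Before: below the line — 33×¥36,000, 21×¥78,000; poverty gap index (FGT₁) = 0.409314.
After the ¥24,000 transfer: below the line — 33×¥60,000, 21×¥102,000; poverty gap index (FGT₁) = 0.232843.
Reduction = 0.409314 − 0.232843 = 0.1765.

0.1765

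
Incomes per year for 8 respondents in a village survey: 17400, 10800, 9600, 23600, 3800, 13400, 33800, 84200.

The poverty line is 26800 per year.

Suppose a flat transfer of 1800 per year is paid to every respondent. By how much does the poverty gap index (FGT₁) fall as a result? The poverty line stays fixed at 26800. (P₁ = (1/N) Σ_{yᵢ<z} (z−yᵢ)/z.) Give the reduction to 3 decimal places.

0.050

Before: below the line — 3800, 9600, 10800, 13400, 17400, 23600; poverty gap index (FGT₁) = 0.38340.
After the 1800 transfer: below the line — 5600, 11400, 12600, 15200, 19200, 25400; poverty gap index (FGT₁) = 0.33302.
Reduction = 0.38340 − 0.33302 = 0.050.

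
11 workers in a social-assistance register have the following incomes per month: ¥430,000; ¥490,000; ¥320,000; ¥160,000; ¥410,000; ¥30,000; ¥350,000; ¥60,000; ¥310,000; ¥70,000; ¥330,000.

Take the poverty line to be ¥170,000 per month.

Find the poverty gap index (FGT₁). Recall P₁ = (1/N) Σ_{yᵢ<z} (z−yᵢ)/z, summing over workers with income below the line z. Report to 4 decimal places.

Below the line: ¥30,000, ¥60,000, ¥70,000, ¥160,000 (q = 4 of N = 11).
Normalized shortfalls: (170000−30000)/170000 = 0.8235; (170000−60000)/170000 = 0.6471; (170000−70000)/170000 = 0.5882; (170000−160000)/170000 = 0.0588.
Sum of shortfalls = 2.117647; P₁ averages over all N: 2.117647 / 11 = 0.1925.

0.1925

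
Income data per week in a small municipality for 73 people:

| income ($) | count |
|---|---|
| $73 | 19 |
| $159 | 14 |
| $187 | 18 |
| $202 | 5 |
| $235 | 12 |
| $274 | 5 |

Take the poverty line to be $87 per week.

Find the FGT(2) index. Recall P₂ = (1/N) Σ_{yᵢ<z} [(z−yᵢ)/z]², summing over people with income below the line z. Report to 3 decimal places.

Poor units: 19×$73 (q = 19 of N = 73).
Shortfall ratios: (87−73)/87 = 0.1609 (×19).
Squared: 0.0259 (×19).
Sum = 0.492007; P₂ = 0.492007 / 73 = 0.007.

0.007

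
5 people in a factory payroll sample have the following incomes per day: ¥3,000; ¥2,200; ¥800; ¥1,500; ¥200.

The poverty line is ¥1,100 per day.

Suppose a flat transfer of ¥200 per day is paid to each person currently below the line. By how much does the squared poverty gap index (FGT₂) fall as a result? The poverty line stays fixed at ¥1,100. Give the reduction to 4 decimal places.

0.0661

Before: below the line — ¥200, ¥800; squared poverty gap index (FGT₂) = 0.148760.
After the ¥200 transfer: below the line — ¥400, ¥1,000; squared poverty gap index (FGT₂) = 0.082645.
Reduction = 0.148760 − 0.082645 = 0.0661.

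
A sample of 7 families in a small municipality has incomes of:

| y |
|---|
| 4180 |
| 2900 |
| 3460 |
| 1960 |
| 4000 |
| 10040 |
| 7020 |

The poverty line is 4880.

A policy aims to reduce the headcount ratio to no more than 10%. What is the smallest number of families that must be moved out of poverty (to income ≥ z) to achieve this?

5

5 of the 7 families are poor, so H = 5/7 = 0.714.
A headcount ratio of at most 10% allows at most ⌊0.10 × 7⌋ = 0 poor families.
So at least 5 − 0 = 5 must be lifted.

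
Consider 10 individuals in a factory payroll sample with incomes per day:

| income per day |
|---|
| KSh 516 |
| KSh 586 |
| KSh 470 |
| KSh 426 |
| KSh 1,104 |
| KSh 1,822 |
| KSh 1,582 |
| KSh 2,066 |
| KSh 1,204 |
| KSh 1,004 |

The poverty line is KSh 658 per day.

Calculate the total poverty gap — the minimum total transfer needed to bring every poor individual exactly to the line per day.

KSh 634

Poor units: KSh 426, KSh 470, KSh 516, KSh 586 (q = 4 of N = 10).
Individual gaps: 658−426 = 232; 658−470 = 188; 658−516 = 142; 658−586 = 72.
Aggregate gap = KSh 634.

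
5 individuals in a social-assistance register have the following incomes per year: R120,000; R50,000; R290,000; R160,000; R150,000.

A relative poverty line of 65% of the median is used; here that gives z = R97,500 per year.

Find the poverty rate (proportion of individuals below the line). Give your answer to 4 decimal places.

1 of the 5 individuals have income below R97,500.
H = 1/5 = 0.2000.

0.2000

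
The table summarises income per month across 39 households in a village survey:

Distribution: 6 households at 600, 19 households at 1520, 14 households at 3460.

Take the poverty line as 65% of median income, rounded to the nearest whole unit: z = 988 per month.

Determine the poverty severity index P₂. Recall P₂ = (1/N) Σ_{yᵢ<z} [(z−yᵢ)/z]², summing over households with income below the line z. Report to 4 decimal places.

0.0237

Below the line: 6×600 (q = 6 of N = 39).
Shortfall ratios: (988−600)/988 = 0.3927 (×6).
Squared: 0.1542 (×6).
Sum = 0.925339; P₂ = 0.925339 / 39 = 0.0237.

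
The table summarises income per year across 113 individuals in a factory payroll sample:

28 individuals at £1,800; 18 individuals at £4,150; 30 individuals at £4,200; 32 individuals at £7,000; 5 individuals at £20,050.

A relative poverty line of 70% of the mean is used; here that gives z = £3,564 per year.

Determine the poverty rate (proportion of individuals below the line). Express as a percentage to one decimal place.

24.8%

28 of the 113 individuals have income below £3,564.
H = 28/113 = 24.8%.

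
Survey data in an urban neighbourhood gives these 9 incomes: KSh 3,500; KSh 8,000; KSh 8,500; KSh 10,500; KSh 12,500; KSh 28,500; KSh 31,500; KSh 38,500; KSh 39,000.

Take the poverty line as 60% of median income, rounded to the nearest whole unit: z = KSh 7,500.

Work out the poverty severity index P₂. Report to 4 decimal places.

Below z: KSh 3,500 (q = 1 of N = 9).
Relative gaps: (7500−3500)/7500 = 0.5333.
Squared: 0.2844.
Sum = 0.284444; P₂ = 0.284444 / 9 = 0.0316.

0.0316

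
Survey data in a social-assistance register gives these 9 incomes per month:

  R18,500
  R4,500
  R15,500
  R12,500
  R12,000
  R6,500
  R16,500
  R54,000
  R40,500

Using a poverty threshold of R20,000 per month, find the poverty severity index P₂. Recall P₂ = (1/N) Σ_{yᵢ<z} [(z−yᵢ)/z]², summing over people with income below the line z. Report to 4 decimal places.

Poor units: R4,500, R6,500, R12,000, R12,500, R15,500, R16,500, R18,500 (q = 7 of N = 9).
Gap ratios (z−y)/z: (20000−4500)/20000 = 0.7750; (20000−6500)/20000 = 0.6750; (20000−12000)/20000 = 0.4000; (20000−12500)/20000 = 0.3750; (20000−15500)/20000 = 0.2250; (20000−16500)/20000 = 0.1750; (20000−18500)/20000 = 0.0750.
Squared: 0.6006; 0.4556; 0.1600; 0.1406; 0.0506; 0.0306; 0.0056.
Sum = 1.443750; P₂ = 1.443750 / 9 = 0.1604.

0.1604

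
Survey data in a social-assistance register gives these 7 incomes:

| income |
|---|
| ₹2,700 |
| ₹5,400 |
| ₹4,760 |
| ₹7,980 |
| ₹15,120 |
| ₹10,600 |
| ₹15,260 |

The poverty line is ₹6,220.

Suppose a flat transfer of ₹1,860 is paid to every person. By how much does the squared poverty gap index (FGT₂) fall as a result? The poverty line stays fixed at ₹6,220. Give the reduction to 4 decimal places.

Before: below the line — ₹2,700, ₹4,760, ₹5,400; squared poverty gap index (FGT₂) = 0.056105.
After the ₹1,860 transfer: below the line — ₹4,560; squared poverty gap index (FGT₂) = 0.010175.
Reduction = 0.056105 − 0.010175 = 0.0459.

0.0459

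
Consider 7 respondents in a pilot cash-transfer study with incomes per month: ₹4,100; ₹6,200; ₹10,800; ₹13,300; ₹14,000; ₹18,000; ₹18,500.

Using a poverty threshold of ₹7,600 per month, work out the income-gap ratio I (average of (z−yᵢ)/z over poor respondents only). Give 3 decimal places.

0.322

Poor units: ₹4,100, ₹6,200 (q = 2 of N = 7).
Shortfall ratios (z−y)/z: 0.4605, 0.1842; sum = 0.644737.
The income-gap ratio divides by q (the poor only): 0.644737 / 2 = 0.322.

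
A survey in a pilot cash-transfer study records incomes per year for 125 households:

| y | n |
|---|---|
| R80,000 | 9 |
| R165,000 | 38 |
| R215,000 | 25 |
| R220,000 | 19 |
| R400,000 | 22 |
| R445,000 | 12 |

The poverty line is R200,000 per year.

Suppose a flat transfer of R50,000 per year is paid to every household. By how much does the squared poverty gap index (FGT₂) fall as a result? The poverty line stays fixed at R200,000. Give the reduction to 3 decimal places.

0.026

Before: below the line — 9×R80,000, 38×R165,000; squared poverty gap index (FGT₂) = 0.03523.
After the R50,000 transfer: below the line — 9×R130,000; squared poverty gap index (FGT₂) = 0.00882.
Reduction = 0.03523 − 0.00882 = 0.026.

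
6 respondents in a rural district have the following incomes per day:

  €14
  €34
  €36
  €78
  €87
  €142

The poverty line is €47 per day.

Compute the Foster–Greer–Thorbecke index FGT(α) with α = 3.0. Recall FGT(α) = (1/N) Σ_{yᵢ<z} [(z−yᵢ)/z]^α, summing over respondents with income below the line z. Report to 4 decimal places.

0.0634

Incomes under z: €14, €34, €36 (q = 3 of N = 6).
Shortfall ratios: (47−14)/47 = 0.7021; (47−34)/47 = 0.2766; (47−36)/47 = 0.2340.
Raised to α = 3.0: 0.34614; 0.02116; 0.01282.
Sum = 0.380118; FGT(3.0) = 0.380118 / 6 = 0.0634.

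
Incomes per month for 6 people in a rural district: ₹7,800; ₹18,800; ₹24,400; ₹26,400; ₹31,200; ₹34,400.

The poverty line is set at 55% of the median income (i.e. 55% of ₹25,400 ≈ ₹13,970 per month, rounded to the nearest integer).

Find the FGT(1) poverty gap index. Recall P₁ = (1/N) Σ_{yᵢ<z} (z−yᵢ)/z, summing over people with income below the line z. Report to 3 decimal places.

Incomes under z: ₹7,800 (q = 1 of N = 6).
Normalized shortfalls: (13970−7800)/13970 = 0.4417.
Sum of shortfalls = 0.441661; P₁ averages over all N: 0.441661 / 6 = 0.074.

0.074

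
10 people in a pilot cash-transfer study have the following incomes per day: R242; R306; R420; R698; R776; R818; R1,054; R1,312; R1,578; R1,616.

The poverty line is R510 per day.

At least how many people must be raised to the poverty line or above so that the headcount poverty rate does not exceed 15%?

3 of the 10 people are poor, so H = 3/10 = 0.300.
A headcount ratio of at most 15% allows at most ⌊0.15 × 10⌋ = 1 poor people.
So at least 3 − 1 = 2 must be lifted.

2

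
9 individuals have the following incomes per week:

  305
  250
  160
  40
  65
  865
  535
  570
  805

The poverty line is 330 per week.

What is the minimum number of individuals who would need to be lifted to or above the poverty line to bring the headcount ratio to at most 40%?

2

5 of the 9 individuals are poor, so H = 5/9 = 0.556.
A headcount ratio of at most 40% allows at most ⌊0.40 × 9⌋ = 3 poor individuals.
So at least 5 − 3 = 2 must be lifted.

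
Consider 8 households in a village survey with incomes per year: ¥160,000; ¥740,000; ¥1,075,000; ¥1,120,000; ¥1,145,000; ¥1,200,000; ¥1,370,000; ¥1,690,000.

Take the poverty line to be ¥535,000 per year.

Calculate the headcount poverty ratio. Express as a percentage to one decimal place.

1 of the 8 households have income below ¥535,000.
H = 1/8 = 12.5%.

12.5%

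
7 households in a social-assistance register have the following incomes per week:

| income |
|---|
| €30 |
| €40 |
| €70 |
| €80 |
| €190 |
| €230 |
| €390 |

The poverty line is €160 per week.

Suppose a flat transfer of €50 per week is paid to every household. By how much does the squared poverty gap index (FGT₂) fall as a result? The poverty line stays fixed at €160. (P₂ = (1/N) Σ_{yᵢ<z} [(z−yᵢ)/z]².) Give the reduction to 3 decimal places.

0.179

Before: below the line — €30, €40, €70, €80; squared poverty gap index (FGT₂) = 0.25558.
After the €50 transfer: below the line — €80, €90, €120, €130; squared poverty gap index (FGT₂) = 0.07701.
Reduction = 0.25558 − 0.07701 = 0.179.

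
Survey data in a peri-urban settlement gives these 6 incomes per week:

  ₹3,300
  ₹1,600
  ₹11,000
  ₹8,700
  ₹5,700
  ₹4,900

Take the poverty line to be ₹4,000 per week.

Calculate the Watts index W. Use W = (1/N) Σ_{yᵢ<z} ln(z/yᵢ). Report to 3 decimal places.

0.185

Below z: ₹1,600, ₹3,300 (q = 2 of N = 6).
ln(z/y) terms: ln(4000/1600) = 0.9163; ln(4000/3300) = 0.1924.
W = 1.108663 / 6 = 0.185.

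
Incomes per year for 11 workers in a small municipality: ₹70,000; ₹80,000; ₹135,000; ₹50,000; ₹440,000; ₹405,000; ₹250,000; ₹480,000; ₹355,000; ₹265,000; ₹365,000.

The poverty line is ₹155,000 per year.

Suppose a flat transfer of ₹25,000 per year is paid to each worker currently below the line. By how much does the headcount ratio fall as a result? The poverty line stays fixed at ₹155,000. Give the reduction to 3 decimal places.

0.091

Before: below the line — ₹50,000, ₹70,000, ₹80,000, ₹135,000; headcount ratio = 0.36364.
After the ₹25,000 transfer: below the line — ₹75,000, ₹95,000, ₹105,000; headcount ratio = 0.27273.
Reduction = 0.36364 − 0.27273 = 0.091.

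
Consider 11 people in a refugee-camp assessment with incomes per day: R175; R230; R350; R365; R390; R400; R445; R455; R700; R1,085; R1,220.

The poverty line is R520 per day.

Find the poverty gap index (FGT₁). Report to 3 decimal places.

0.236

Incomes under z: R175, R230, R350, R365, R390, R400, R445, R455 (q = 8 of N = 11).
Gap ratios (z−y)/z: (520−175)/520 = 0.6635; (520−230)/520 = 0.5577; (520−350)/520 = 0.3269; (520−365)/520 = 0.2981; (520−390)/520 = 0.2500; (520−400)/520 = 0.2308; (520−445)/520 = 0.1442; (520−455)/520 = 0.1250.
Σ = 2.596154. Dividing by the full population N = 11 gives P₁ = 0.236.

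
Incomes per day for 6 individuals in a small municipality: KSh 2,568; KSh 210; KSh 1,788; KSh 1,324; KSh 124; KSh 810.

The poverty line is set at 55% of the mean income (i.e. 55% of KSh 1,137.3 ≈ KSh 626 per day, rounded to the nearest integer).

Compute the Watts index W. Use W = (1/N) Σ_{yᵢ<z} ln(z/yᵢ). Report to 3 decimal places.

Incomes under z: KSh 124, KSh 210 (q = 2 of N = 6).
Log shortfalls: ln(626/124) = 1.6191; ln(626/210) = 1.0922.
W = 2.711312 / 6 = 0.452.

0.452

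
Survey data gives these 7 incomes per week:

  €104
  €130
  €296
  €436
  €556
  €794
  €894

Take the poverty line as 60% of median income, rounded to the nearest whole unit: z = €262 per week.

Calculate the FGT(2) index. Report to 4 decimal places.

Poor units: €104, €130 (q = 2 of N = 7).
Relative gaps: (262−104)/262 = 0.6031; (262−130)/262 = 0.5038.
Squared: 0.3637; 0.2538.
Sum = 0.617505; P₂ = 0.617505 / 7 = 0.0882.

0.0882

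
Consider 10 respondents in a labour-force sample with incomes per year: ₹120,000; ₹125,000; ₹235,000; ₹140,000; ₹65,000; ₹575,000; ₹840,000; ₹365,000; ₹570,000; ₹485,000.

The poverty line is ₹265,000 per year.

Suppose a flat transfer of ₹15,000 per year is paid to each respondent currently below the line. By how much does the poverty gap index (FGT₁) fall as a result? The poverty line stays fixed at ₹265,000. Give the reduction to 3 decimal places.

Before: below the line — ₹65,000, ₹120,000, ₹125,000, ₹140,000, ₹235,000; poverty gap index (FGT₁) = 0.24151.
After the ₹15,000 transfer: below the line — ₹80,000, ₹135,000, ₹140,000, ₹155,000, ₹250,000; poverty gap index (FGT₁) = 0.21321.
Reduction = 0.24151 − 0.21321 = 0.028.

0.028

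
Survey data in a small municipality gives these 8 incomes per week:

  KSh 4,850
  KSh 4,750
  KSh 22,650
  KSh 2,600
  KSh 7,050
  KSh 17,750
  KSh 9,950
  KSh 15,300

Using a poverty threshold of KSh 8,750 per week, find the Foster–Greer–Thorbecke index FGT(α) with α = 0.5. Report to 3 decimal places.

0.328

Poor units: KSh 2,600, KSh 4,750, KSh 4,850, KSh 7,050 (q = 4 of N = 8).
Relative gaps: (8750−2600)/8750 = 0.7029; (8750−4750)/8750 = 0.4571; (8750−4850)/8750 = 0.4457; (8750−7050)/8750 = 0.1943.
Raised to α = 0.5: 0.83837; 0.67612; 0.66762; 0.44078.
Sum = 2.622886; FGT(0.5) = 2.622886 / 8 = 0.328.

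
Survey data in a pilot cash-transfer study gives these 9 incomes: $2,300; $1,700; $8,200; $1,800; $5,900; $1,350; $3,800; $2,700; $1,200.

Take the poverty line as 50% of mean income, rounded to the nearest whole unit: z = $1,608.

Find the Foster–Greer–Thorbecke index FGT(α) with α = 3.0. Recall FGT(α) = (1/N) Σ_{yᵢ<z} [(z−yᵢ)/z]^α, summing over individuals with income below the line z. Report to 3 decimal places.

0.002

Incomes under z: $1,200, $1,350 (q = 2 of N = 9).
Gap ratios (z−y)/z: (1608−1200)/1608 = 0.2537; (1608−1350)/1608 = 0.1604.
Raised to α = 3.0: 0.01634; 0.00413.
Sum = 0.020466; FGT(3.0) = 0.020466 / 9 = 0.002.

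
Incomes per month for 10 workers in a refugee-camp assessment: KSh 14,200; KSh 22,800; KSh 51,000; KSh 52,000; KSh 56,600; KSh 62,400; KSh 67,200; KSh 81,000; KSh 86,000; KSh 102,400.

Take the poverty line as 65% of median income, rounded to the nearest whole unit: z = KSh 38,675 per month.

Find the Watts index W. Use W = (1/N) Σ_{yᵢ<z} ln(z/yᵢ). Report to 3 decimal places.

Below z: KSh 14,200, KSh 22,800 (q = 2 of N = 10).
Log shortfalls: ln(38675/14200) = 1.0020; ln(38675/22800) = 0.5284.
W = 1.530384 / 10 = 0.153.

0.153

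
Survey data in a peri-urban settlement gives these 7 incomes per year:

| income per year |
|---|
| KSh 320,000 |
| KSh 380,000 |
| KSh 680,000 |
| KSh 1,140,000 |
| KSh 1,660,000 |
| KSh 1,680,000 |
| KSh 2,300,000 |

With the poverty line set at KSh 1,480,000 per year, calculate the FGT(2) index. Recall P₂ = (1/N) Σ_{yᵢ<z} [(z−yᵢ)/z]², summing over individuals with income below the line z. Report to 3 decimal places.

0.216

Incomes under z: KSh 320,000, KSh 380,000, KSh 680,000, KSh 1,140,000 (q = 4 of N = 7).
Relative gaps: (1480000−320000)/1480000 = 0.7838; (1480000−380000)/1480000 = 0.7432; (1480000−680000)/1480000 = 0.5405; (1480000−1140000)/1480000 = 0.2297.
Squared: 0.6143; 0.5524; 0.2922; 0.0528.
Sum = 1.511687; P₂ = 1.511687 / 7 = 0.216.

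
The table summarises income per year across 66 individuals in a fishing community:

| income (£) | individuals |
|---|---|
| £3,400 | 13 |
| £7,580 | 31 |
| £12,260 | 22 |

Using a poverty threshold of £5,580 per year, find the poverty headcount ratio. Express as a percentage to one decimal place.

19.7%

13 of the 66 individuals have income below £5,580.
H = 13/66 = 19.7%.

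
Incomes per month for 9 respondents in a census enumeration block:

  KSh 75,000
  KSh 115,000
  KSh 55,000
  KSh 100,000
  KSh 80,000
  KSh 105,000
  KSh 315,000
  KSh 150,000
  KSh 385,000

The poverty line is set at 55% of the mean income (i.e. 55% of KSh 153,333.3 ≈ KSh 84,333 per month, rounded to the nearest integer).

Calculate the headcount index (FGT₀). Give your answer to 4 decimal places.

3 of the 9 respondents have income below KSh 84,333.
H = 3/9 = 0.3333.

0.3333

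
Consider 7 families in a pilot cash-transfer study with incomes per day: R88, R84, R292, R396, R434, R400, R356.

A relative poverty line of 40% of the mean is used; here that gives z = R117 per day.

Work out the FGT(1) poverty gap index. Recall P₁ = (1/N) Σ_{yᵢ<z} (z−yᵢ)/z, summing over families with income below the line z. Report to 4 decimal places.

0.0757

Below z: R84, R88 (q = 2 of N = 7).
Normalized shortfalls: (117−84)/117 = 0.2821; (117−88)/117 = 0.2479.
Sum of shortfalls = 0.529915; P₁ averages over all N: 0.529915 / 7 = 0.0757.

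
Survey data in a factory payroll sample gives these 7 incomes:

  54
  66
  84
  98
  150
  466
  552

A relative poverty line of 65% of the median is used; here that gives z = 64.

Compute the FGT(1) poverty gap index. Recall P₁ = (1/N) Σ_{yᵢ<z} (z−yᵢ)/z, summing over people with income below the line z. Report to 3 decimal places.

0.022

Below z: 54 (q = 1 of N = 7).
Relative gaps: (64−54)/64 = 0.1562.
Σ = 0.156250. Dividing by the full population N = 7 gives P₁ = 0.022.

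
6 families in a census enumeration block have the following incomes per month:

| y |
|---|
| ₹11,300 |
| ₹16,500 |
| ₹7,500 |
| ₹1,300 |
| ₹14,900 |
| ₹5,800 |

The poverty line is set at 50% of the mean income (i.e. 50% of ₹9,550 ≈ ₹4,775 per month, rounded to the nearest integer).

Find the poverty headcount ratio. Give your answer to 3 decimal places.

1 of the 6 families have income below ₹4,775.
H = 1/6 = 0.167.

0.167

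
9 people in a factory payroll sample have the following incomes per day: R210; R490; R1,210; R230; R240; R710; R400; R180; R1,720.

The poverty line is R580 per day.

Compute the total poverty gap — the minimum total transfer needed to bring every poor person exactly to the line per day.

R1,730

Below the line: R180, R210, R230, R240, R400, R490 (q = 6 of N = 9).
Individual gaps: 580−180 = 400; 580−210 = 370; 580−230 = 350; 580−240 = 340; 580−400 = 180; 580−490 = 90.
Aggregate gap = R1,730.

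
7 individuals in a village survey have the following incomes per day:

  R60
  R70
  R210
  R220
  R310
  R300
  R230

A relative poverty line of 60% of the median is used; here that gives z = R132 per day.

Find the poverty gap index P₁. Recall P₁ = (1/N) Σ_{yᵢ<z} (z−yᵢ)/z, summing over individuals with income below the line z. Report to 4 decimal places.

Incomes under z: R60, R70 (q = 2 of N = 7).
Gap ratios (z−y)/z: (132−60)/132 = 0.5455; (132−70)/132 = 0.4697.
Sum of shortfalls = 1.015152; P₁ averages over all N: 1.015152 / 7 = 0.1450.

0.1450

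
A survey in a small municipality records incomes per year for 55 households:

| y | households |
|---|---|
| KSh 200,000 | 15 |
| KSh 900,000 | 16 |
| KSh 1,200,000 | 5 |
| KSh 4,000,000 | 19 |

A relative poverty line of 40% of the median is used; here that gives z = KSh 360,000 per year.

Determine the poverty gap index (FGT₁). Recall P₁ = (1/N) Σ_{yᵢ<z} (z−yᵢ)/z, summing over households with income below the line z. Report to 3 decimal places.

0.121

Incomes under z: 15×KSh 200,000 (q = 15 of N = 55).
Normalized shortfalls: (360000−200000)/360000 = 0.4444 (×15).
Sum of shortfalls = 6.666667; P₁ averages over all N: 6.666667 / 55 = 0.121.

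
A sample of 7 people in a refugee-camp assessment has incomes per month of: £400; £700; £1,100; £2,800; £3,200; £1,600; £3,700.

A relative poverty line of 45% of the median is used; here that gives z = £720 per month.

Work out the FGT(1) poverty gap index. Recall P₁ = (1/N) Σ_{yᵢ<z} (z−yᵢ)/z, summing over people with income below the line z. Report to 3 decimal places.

0.067

Incomes under z: £400, £700 (q = 2 of N = 7).
Gap ratios (z−y)/z: (720−400)/720 = 0.4444; (720−700)/720 = 0.0278.
Sum of shortfalls = 0.472222; P₁ averages over all N: 0.472222 / 7 = 0.067.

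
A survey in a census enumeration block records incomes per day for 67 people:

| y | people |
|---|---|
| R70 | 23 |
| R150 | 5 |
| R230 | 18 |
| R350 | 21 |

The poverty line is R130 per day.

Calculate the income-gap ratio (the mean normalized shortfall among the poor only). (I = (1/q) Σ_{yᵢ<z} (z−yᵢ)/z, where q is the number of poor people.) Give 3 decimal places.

Below the line: 23×R70 (q = 23 of N = 67).
Relative gaps: 0.4615 (×23); sum = 10.615385.
I averages over the q = 23 poor units only: 10.615385 / 23 = 0.462.

0.462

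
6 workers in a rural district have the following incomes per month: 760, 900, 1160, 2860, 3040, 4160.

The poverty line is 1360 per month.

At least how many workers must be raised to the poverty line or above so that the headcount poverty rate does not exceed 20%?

2

Currently q = 3 of N = 6 are below the line (H = 0.500).
A headcount ratio of at most 20% allows at most ⌊0.20 × 6⌋ = 1 poor workers.
So at least 3 − 1 = 2 must be lifted.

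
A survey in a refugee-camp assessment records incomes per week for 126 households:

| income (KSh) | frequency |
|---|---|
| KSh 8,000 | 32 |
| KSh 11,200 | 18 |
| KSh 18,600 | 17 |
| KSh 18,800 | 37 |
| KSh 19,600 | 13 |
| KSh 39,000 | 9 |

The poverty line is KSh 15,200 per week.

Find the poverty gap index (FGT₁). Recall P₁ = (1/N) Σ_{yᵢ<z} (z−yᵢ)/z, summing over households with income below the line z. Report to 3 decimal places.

0.158

Incomes under z: 32×KSh 8,000, 18×KSh 11,200 (q = 50 of N = 126).
Gap ratios (z−y)/z: (15200−8000)/15200 = 0.4737 (×32); (15200−11200)/15200 = 0.2632 (×18).
Sum of shortfalls = 19.894737; P₁ averages over all N: 19.894737 / 126 = 0.158.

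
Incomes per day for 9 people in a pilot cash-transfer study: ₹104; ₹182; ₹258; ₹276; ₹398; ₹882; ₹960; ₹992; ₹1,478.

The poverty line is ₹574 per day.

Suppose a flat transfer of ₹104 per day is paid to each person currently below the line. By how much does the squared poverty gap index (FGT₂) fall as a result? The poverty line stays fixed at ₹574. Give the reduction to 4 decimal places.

Before: below the line — ₹104, ₹182, ₹258, ₹276, ₹398; squared poverty gap index (FGT₂) = 0.200386.
After the ₹104 transfer: below the line — ₹208, ₹286, ₹362, ₹380, ₹502; squared poverty gap index (FGT₂) = 0.102744.
Reduction = 0.200386 − 0.102744 = 0.0976.

0.0976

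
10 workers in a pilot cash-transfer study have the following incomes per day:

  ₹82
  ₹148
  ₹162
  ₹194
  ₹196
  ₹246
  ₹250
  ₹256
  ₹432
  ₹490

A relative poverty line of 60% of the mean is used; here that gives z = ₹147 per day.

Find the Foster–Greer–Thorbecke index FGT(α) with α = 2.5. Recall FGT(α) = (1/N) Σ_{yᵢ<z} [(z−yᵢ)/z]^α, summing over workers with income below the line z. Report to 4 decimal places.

0.0130

Below z: ₹82 (q = 1 of N = 10).
Normalized shortfalls: (147−82)/147 = 0.4422.
Raised to α = 2.5: 0.13001.
Sum = 0.130014; FGT(2.5) = 0.130014 / 10 = 0.0130.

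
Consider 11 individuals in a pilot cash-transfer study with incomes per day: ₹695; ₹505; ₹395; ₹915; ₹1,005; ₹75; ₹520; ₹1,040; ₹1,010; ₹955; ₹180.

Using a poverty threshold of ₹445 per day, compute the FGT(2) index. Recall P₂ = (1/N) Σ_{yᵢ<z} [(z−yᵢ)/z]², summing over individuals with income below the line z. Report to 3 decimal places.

0.096

Below z: ₹75, ₹180, ₹395 (q = 3 of N = 11).
Normalized shortfalls: (445−75)/445 = 0.8315; (445−180)/445 = 0.5955; (445−395)/445 = 0.1124.
Squared: 0.6913; 0.3546; 0.0126.
Sum = 1.058578; P₂ = 1.058578 / 11 = 0.096.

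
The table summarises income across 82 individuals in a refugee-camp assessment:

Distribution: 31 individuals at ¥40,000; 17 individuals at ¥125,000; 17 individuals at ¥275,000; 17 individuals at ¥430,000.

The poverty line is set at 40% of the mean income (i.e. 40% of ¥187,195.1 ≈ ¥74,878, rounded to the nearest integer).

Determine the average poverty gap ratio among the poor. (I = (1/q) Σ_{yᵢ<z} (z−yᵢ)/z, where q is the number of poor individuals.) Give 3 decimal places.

Poor units: 31×¥40,000 (q = 31 of N = 82).
Relative gaps: 0.4658 (×31); sum = 14.439729.
The income-gap ratio divides by q (the poor only): 14.439729 / 31 = 0.466.

0.466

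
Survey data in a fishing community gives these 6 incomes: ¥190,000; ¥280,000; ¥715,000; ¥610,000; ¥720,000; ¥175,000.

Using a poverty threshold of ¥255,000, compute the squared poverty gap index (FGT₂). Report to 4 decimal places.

Incomes under z: ¥175,000, ¥190,000 (q = 2 of N = 6).
Gap ratios (z−y)/z: (255000−175000)/255000 = 0.3137; (255000−190000)/255000 = 0.2549.
Squared: 0.0984; 0.0650.
Sum = 0.163399; P₂ = 0.163399 / 6 = 0.0272.

0.0272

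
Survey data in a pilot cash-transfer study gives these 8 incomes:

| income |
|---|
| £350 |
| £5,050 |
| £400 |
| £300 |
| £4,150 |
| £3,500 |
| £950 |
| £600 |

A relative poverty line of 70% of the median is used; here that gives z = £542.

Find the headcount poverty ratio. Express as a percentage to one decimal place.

3 of the 8 households have income below £542.
H = 3/8 = 37.5%.

37.5%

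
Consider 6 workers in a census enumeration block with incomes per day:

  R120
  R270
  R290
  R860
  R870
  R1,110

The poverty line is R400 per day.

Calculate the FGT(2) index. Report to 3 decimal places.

0.112

Poor units: R120, R270, R290 (q = 3 of N = 6).
Gap ratios (z−y)/z: (400−120)/400 = 0.7000; (400−270)/400 = 0.3250; (400−290)/400 = 0.2750.
Squared: 0.4900; 0.1056; 0.0756.
Sum = 0.671250; P₂ = 0.671250 / 6 = 0.112.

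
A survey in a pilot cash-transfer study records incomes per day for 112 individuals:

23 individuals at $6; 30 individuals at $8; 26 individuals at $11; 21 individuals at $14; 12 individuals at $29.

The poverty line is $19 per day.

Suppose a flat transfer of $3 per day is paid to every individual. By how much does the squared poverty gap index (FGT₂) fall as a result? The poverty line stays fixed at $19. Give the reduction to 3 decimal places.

Before: below the line — 23×$6, 30×$8, 26×$11, 21×$14; squared poverty gap index (FGT₂) = 0.24006.
After the $3 transfer: below the line — 23×$9, 30×$11, 26×$14, 21×$17; squared poverty gap index (FGT₂) = 0.12253.
Reduction = 0.24006 − 0.12253 = 0.118.

0.118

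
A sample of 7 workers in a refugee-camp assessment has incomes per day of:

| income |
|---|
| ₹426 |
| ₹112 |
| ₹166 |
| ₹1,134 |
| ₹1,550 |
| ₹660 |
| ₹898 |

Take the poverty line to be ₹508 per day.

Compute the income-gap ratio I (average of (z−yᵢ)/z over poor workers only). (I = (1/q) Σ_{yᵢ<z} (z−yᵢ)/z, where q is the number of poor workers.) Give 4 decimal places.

0.5381

Incomes under z: ₹112, ₹166, ₹426 (q = 3 of N = 7).
Shortfall ratios (z−y)/z: 0.7795, 0.6732, 0.1614; sum = 1.614173.
The income-gap ratio divides by q (the poor only): 1.614173 / 3 = 0.5381.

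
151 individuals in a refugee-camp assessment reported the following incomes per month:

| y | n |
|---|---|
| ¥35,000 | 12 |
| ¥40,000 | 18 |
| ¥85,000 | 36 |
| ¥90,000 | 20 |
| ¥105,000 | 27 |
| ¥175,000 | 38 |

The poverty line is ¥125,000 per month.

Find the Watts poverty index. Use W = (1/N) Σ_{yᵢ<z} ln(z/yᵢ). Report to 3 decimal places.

0.404

Poor units: 12×¥35,000, 18×¥40,000, 36×¥85,000, 20×¥90,000, 27×¥105,000 (q = 113 of N = 151).
Log gaps: ln(125000/35000) = 1.2730 (×12); ln(125000/40000) = 1.1394 (×18); ln(125000/85000) = 0.3857 (×36); ln(125000/90000) = 0.3285 (×20); ln(125000/105000) = 0.1744 (×27).
W = 60.946877 / 151 = 0.404.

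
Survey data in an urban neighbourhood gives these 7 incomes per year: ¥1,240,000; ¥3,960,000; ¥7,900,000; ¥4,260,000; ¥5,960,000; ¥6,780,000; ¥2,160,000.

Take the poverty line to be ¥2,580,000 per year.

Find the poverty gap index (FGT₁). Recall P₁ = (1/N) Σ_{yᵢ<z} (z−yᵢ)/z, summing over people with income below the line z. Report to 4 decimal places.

0.0975

Incomes under z: ¥1,240,000, ¥2,160,000 (q = 2 of N = 7).
Relative gaps: (2580000−1240000)/2580000 = 0.5194; (2580000−2160000)/2580000 = 0.1628.
Σ = 0.682171. Dividing by the full population N = 7 gives P₁ = 0.0975.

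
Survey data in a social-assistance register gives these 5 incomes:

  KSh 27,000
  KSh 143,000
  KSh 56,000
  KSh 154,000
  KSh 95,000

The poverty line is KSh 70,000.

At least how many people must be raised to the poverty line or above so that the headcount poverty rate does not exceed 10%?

2

2 of the 5 people are poor, so H = 2/5 = 0.400.
A headcount ratio of at most 10% allows at most ⌊0.10 × 5⌋ = 0 poor people.
So at least 2 − 0 = 2 must be lifted.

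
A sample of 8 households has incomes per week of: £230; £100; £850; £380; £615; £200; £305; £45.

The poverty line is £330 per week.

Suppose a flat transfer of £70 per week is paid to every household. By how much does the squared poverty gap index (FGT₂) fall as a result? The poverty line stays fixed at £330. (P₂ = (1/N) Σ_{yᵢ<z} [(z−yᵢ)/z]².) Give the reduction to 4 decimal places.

Before: below the line — £45, £100, £200, £230, £305; squared poverty gap index (FGT₂) = 0.185549.
After the £70 transfer: below the line — £115, £170, £270, £300; squared poverty gap index (FGT₂) = 0.087609.
Reduction = 0.185549 − 0.087609 = 0.0979.

0.0979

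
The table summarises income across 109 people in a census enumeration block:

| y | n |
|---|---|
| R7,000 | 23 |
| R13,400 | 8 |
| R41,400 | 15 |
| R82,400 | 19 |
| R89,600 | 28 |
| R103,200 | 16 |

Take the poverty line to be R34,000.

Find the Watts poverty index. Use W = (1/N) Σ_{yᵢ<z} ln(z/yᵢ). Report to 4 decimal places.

Below z: 23×R7,000, 8×R13,400 (q = 31 of N = 109).
ln(z/y) terms: ln(34000/7000) = 1.5805 (×23); ln(34000/13400) = 0.9311 (×8).
W = 43.799205 / 109 = 0.4018.

0.4018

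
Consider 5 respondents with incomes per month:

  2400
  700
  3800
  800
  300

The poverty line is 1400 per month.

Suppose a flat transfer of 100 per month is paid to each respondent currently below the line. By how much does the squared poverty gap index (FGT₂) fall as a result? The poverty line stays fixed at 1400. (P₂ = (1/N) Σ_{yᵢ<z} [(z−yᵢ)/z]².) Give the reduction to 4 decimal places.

Before: below the line — 300, 700, 800; squared poverty gap index (FGT₂) = 0.210204.
After the 100 transfer: below the line — 400, 800, 900; squared poverty gap index (FGT₂) = 0.164286.
Reduction = 0.210204 − 0.164286 = 0.0459.

0.0459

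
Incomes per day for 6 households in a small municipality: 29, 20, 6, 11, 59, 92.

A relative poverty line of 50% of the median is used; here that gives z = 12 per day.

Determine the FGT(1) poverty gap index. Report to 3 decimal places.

0.097

Below the line: 6, 11 (q = 2 of N = 6).
Gap ratios (z−y)/z: (12−6)/12 = 0.5000; (12−11)/12 = 0.0833.
Sum of shortfalls = 0.583333; P₁ averages over all N: 0.583333 / 6 = 0.097.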